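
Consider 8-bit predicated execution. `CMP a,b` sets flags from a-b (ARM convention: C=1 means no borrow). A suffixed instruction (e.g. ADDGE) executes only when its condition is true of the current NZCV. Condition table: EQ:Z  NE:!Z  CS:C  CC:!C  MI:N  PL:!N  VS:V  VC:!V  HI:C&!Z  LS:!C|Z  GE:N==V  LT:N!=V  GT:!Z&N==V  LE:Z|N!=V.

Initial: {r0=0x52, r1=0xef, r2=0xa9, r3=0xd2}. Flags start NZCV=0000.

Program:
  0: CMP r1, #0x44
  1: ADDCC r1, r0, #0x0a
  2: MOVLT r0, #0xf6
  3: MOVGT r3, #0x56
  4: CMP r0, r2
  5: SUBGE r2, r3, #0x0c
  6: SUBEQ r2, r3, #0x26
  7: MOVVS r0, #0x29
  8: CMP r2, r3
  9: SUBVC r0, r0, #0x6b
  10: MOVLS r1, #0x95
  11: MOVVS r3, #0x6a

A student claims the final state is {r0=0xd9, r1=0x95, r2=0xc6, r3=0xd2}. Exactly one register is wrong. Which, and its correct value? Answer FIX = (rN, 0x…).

[0] flags=1010 → (cmp)
[1] flags=1010 CC?F → skip
[2] flags=1010 LT?T → r0=0xf6
[3] flags=1010 GT?F → skip
[4] flags=0010 → (cmp)
[5] flags=0010 GE?T → r2=0xc6
[6] flags=0010 EQ?F → skip
[7] flags=0010 VS?F → skip
[8] flags=1000 → (cmp)
[9] flags=1000 VC?T → r0=0x8b
[10] flags=1000 LS?T → r1=0x95
[11] flags=1000 VS?F → skip

FIX = (r0, 0x8b)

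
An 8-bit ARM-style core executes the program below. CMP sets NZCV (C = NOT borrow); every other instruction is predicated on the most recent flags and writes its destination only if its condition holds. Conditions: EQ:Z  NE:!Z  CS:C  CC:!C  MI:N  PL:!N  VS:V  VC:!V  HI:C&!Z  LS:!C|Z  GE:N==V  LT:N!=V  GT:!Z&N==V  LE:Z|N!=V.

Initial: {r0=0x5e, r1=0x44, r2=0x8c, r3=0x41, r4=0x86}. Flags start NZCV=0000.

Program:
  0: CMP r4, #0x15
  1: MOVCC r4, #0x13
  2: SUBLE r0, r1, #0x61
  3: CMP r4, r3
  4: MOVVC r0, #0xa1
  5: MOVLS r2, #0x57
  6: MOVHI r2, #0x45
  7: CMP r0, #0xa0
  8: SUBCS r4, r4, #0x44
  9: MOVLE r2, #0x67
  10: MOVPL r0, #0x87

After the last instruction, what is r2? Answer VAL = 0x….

VAL = 0x45

0: ✓ CMP  NZCV=0011
1: · MOVCC
2: ✓ SUBLE  r0←0xe3
3: ✓ CMP  NZCV=0011
4: · MOVVC
5: · MOVLS
6: ✓ MOVHI  r2←0x45
7: ✓ CMP  NZCV=0010
8: ✓ SUBCS  r4←0x42
9: · MOVLE
10: ✓ MOVPL  r0←0x87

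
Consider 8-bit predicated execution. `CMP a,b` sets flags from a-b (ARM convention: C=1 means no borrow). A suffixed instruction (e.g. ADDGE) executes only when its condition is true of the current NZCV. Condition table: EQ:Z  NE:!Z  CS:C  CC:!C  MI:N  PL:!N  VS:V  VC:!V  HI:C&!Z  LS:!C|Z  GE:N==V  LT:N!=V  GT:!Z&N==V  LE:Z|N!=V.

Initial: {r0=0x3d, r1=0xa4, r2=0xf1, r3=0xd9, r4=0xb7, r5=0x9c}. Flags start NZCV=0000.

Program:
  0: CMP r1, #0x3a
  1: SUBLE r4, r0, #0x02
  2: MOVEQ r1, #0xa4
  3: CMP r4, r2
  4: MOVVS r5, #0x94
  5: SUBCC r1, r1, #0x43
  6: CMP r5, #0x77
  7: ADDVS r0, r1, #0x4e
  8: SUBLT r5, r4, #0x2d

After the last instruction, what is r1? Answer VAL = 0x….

VAL = 0x61

0: ✓ CMP  NZCV=0011
1: ✓ SUBLE  r4←0x3b
2: · MOVEQ
3: ✓ CMP  NZCV=0000
4: · MOVVS
5: ✓ SUBCC  r1←0x61
6: ✓ CMP  NZCV=0011
7: ✓ ADDVS  r0←0xaf
8: ✓ SUBLT  r5←0x0e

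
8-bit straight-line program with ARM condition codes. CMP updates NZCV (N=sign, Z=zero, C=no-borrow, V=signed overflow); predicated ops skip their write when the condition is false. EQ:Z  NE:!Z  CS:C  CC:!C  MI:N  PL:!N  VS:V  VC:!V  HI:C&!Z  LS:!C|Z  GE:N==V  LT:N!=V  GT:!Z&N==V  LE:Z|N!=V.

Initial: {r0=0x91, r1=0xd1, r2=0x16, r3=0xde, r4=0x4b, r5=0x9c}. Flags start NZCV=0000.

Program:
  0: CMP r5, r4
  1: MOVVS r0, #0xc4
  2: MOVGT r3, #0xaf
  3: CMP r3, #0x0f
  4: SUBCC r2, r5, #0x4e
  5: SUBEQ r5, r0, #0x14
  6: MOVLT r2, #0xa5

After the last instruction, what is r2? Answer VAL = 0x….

VAL = 0xa5

0: ✓ CMP  NZCV=0011
1: ✓ MOVVS  r0←0xc4
2: · MOVGT
3: ✓ CMP  NZCV=1010
4: · SUBCC
5: · SUBEQ
6: ✓ MOVLT  r2←0xa5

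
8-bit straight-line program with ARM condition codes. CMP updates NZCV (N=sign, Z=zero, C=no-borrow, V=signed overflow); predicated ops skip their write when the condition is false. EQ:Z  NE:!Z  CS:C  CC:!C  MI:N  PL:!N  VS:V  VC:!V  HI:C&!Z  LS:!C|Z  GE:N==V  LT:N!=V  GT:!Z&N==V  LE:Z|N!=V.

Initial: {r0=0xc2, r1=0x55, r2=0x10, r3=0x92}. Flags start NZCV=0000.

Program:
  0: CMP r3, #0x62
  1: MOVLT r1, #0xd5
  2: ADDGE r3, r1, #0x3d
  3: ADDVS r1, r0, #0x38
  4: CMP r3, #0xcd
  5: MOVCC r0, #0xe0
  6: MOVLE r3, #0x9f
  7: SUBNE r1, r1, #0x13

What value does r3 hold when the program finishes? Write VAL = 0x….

VAL = 0x9f

[0] flags=0011 → (cmp)
[1] flags=0011 LT?T → r1=0xd5
[2] flags=0011 GE?F → skip
[3] flags=0011 VS?T → r1=0xfa
[4] flags=1000 → (cmp)
[5] flags=1000 CC?T → r0=0xe0
[6] flags=1000 LE?T → r3=0x9f
[7] flags=1000 NE?T → r1=0xe7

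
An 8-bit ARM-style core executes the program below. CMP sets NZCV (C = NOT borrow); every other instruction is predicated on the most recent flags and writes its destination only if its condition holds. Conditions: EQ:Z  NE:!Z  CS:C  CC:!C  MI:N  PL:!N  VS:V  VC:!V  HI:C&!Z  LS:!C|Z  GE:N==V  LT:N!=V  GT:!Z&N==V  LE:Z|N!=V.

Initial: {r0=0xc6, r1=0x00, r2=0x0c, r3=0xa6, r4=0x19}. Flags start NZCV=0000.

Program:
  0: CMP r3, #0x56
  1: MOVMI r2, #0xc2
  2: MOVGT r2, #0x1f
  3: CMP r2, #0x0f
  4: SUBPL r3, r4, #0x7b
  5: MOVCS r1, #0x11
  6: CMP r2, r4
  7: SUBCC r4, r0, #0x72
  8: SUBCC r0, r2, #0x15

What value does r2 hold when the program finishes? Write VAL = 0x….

[0] flags=0011 → (cmp)
[1] flags=0011 MI?F → skip
[2] flags=0011 GT?F → skip
[3] flags=1000 → (cmp)
[4] flags=1000 PL?F → skip
[5] flags=1000 CS?F → skip
[6] flags=1000 → (cmp)
[7] flags=1000 CC?T → r4=0x54
[8] flags=1000 CC?T → r0=0xf7

VAL = 0x0c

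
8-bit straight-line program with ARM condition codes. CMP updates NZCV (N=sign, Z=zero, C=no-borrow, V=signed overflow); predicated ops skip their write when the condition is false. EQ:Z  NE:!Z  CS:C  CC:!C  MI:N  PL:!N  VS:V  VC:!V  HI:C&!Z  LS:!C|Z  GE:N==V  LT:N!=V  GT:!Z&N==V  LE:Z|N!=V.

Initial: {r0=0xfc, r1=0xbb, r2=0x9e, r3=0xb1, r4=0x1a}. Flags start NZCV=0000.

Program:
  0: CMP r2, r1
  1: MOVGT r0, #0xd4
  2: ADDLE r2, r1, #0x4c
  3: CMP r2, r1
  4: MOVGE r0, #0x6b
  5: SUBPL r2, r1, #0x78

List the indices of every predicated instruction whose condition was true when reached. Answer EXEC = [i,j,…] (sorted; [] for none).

[0] flags=1000 → (cmp)
[1] flags=1000 GT?F → skip
[2] flags=1000 LE?T → r2=0x07
[3] flags=0000 → (cmp)
[4] flags=0000 GE?T → r0=0x6b
[5] flags=0000 PL?T → r2=0x43

EXEC = [2,4,5]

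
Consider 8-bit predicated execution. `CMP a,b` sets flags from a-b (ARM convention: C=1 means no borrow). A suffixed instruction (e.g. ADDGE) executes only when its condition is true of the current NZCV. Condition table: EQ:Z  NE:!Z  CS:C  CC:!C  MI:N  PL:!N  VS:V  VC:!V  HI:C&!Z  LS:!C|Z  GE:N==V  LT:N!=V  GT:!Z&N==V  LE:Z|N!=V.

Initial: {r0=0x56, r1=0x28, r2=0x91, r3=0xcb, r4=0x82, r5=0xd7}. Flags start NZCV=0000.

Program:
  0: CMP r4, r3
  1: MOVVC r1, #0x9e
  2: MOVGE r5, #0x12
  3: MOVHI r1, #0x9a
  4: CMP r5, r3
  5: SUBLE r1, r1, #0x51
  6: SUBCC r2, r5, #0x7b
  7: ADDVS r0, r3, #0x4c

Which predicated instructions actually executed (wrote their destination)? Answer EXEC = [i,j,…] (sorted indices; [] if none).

0: ✓ CMP  NZCV=1000
1: ✓ MOVVC  r1←0x9e
2: · MOVGE
3: · MOVHI
4: ✓ CMP  NZCV=0010
5: · SUBLE
6: · SUBCC
7: · ADDVS

EXEC = [1]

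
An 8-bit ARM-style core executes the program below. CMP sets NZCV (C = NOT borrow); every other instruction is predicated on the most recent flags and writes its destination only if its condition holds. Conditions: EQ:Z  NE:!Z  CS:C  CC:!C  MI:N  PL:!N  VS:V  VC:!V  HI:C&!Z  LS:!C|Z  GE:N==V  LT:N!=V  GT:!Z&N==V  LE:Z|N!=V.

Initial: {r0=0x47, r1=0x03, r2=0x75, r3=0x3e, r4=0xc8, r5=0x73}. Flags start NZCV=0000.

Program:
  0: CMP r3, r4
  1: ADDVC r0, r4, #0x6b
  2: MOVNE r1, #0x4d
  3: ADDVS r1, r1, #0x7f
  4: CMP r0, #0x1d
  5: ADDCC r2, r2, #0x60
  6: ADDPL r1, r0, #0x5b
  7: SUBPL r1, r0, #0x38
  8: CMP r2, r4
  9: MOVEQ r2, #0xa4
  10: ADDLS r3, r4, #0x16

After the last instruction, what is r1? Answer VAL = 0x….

VAL = 0xfb

0: ✓ CMP  NZCV=0000
1: ✓ ADDVC  r0←0x33
2: ✓ MOVNE  r1←0x4d
3: · ADDVS
4: ✓ CMP  NZCV=0010
5: · ADDCC
6: ✓ ADDPL  r1←0x8e
7: ✓ SUBPL  r1←0xfb
8: ✓ CMP  NZCV=1001
9: · MOVEQ
10: ✓ ADDLS  r3←0xde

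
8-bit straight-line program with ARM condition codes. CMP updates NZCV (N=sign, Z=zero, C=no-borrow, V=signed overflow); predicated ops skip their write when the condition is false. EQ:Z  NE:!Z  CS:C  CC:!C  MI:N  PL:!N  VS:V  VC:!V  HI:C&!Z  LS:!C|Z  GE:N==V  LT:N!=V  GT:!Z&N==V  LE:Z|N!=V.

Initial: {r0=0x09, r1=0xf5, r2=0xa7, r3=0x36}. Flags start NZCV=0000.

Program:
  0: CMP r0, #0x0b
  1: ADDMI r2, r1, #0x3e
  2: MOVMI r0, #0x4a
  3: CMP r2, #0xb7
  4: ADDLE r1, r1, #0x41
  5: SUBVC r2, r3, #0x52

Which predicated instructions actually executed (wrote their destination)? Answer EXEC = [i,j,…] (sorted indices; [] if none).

EXEC = [1,2,5]

0: ✓ CMP  NZCV=1000
1: ✓ ADDMI  r2←0x33
2: ✓ MOVMI  r0←0x4a
3: ✓ CMP  NZCV=0000
4: · ADDLE
5: ✓ SUBVC  r2←0xe4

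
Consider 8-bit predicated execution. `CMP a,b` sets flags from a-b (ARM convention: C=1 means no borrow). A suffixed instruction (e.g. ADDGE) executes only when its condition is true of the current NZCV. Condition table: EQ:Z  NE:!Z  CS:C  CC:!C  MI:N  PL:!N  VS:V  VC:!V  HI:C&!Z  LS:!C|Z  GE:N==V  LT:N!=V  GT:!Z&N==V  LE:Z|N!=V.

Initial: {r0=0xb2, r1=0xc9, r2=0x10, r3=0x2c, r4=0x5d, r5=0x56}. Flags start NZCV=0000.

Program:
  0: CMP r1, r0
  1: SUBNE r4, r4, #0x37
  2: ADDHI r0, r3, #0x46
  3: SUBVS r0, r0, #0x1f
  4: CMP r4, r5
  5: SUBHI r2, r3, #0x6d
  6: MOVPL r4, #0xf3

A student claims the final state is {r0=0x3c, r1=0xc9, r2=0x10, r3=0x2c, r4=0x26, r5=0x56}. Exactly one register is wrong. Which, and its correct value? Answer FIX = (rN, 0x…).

FIX = (r0, 0x72)

[0] flags=0010 → (cmp)
[1] flags=0010 NE?T → r4=0x26
[2] flags=0010 HI?T → r0=0x72
[3] flags=0010 VS?F → skip
[4] flags=1000 → (cmp)
[5] flags=1000 HI?F → skip
[6] flags=1000 PL?F → skip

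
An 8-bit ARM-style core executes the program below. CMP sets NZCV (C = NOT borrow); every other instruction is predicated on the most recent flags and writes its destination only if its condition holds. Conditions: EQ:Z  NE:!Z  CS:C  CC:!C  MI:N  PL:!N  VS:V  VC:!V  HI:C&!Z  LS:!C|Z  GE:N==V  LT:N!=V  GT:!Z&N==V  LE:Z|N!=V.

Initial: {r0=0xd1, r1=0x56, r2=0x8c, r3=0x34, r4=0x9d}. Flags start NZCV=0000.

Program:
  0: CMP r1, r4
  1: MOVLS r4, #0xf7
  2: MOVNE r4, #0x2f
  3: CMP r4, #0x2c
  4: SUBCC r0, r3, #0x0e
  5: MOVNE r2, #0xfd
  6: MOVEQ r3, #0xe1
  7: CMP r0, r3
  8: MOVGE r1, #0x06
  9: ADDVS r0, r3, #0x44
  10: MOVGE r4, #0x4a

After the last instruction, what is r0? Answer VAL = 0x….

0: ✓ CMP  NZCV=1001
1: ✓ MOVLS  r4←0xf7
2: ✓ MOVNE  r4←0x2f
3: ✓ CMP  NZCV=0010
4: · SUBCC
5: ✓ MOVNE  r2←0xfd
6: · MOVEQ
7: ✓ CMP  NZCV=1010
8: · MOVGE
9: · ADDVS
10: · MOVGE

VAL = 0xd1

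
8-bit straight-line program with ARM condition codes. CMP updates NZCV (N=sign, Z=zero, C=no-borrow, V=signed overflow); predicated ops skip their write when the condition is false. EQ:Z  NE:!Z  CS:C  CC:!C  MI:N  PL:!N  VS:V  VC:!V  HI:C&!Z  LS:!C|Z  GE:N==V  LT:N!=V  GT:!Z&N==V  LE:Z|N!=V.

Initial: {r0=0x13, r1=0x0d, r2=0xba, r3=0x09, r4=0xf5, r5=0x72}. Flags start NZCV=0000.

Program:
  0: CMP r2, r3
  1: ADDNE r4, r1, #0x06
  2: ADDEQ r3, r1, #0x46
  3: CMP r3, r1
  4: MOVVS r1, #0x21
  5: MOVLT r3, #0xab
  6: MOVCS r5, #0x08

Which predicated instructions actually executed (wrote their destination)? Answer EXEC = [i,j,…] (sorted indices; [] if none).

EXEC = [1,5]

0: ✓ CMP  NZCV=1010
1: ✓ ADDNE  r4←0x13
2: · ADDEQ
3: ✓ CMP  NZCV=1000
4: · MOVVS
5: ✓ MOVLT  r3←0xab
6: · MOVCS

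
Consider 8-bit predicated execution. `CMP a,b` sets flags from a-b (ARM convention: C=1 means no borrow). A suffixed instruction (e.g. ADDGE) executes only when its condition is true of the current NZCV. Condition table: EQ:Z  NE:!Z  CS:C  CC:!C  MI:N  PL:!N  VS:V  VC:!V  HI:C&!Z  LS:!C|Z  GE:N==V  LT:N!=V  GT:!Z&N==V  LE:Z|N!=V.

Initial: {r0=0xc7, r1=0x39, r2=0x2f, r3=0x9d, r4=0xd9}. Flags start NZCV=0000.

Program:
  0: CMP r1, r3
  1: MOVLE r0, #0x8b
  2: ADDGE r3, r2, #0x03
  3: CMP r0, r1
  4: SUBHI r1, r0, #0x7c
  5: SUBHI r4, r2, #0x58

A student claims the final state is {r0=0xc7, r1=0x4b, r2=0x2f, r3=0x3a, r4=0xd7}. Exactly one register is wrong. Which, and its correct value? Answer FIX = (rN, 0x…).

[0] flags=1001 → (cmp)
[1] flags=1001 LE?F → skip
[2] flags=1001 GE?T → r3=0x32
[3] flags=1010 → (cmp)
[4] flags=1010 HI?T → r1=0x4b
[5] flags=1010 HI?T → r4=0xd7

FIX = (r3, 0x32)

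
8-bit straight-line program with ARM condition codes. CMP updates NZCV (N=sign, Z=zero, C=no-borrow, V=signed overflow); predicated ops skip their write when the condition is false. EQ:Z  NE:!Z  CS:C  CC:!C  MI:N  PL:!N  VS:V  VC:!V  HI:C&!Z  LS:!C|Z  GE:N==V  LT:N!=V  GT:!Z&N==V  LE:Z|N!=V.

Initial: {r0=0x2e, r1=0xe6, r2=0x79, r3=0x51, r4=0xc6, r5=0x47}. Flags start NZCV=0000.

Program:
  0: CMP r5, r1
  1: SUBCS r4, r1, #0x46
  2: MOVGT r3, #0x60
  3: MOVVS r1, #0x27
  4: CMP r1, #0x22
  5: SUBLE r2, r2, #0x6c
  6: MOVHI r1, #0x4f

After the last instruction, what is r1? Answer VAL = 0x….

VAL = 0x4f

0: ✓ CMP  NZCV=0000
1: · SUBCS
2: ✓ MOVGT  r3←0x60
3: · MOVVS
4: ✓ CMP  NZCV=1010
5: ✓ SUBLE  r2←0x0d
6: ✓ MOVHI  r1←0x4f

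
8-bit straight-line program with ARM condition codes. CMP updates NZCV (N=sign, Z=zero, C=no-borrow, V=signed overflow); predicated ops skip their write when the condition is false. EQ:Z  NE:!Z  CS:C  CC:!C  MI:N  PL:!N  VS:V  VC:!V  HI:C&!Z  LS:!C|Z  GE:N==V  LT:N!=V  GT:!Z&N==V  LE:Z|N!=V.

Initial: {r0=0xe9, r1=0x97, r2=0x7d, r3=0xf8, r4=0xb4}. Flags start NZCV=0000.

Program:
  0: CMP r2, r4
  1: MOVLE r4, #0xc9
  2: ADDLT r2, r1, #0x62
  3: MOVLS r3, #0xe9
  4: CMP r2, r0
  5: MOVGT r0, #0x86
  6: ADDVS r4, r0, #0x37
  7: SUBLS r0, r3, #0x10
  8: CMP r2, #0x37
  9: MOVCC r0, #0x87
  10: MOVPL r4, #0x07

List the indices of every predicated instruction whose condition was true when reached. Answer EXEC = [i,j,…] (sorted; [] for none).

0: ✓ CMP  NZCV=1001
1: · MOVLE
2: · ADDLT
3: ✓ MOVLS  r3←0xe9
4: ✓ CMP  NZCV=1001
5: ✓ MOVGT  r0←0x86
6: ✓ ADDVS  r4←0xbd
7: ✓ SUBLS  r0←0xd9
8: ✓ CMP  NZCV=0010
9: · MOVCC
10: ✓ MOVPL  r4←0x07

EXEC = [3,5,6,7,10]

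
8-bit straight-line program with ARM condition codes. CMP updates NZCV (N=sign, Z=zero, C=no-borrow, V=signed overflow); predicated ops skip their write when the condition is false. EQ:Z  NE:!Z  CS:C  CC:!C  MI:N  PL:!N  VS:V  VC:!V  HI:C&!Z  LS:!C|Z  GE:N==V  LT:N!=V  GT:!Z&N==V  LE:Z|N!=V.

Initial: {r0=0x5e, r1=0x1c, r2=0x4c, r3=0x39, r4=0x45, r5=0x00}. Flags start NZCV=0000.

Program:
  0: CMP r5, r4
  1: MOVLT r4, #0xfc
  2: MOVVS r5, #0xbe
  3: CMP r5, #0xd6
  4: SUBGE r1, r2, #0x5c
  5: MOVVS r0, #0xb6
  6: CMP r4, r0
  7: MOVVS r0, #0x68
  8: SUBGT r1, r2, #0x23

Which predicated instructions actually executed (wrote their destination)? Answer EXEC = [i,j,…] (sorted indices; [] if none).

EXEC = [1,4]

0: ✓ CMP  NZCV=1000
1: ✓ MOVLT  r4←0xfc
2: · MOVVS
3: ✓ CMP  NZCV=0000
4: ✓ SUBGE  r1←0xf0
5: · MOVVS
6: ✓ CMP  NZCV=1010
7: · MOVVS
8: · SUBGT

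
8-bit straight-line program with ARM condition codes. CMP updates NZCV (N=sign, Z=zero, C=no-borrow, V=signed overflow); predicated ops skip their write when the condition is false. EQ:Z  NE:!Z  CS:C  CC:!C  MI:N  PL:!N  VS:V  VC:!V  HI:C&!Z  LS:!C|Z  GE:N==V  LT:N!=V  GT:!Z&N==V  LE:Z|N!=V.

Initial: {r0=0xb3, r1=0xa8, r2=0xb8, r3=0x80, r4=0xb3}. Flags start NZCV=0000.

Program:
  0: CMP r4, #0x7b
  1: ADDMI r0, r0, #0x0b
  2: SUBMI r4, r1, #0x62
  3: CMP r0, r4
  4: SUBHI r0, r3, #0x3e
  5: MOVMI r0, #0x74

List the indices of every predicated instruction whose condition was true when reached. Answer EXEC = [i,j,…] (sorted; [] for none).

EXEC = []

[0] flags=0011 → (cmp)
[1] flags=0011 MI?F → skip
[2] flags=0011 MI?F → skip
[3] flags=0110 → (cmp)
[4] flags=0110 HI?F → skip
[5] flags=0110 MI?F → skip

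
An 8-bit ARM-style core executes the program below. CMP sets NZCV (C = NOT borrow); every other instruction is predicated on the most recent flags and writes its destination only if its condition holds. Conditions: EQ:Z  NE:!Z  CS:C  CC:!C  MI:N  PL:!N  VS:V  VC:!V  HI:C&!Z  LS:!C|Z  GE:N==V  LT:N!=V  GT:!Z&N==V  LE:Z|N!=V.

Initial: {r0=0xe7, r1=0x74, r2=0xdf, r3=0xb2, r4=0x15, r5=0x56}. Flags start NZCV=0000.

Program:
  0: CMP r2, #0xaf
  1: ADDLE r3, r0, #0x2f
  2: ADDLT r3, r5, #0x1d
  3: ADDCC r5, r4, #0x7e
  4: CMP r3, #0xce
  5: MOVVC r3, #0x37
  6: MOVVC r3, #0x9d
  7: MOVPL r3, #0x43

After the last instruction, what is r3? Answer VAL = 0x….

VAL = 0x9d

[0] flags=0010 → (cmp)
[1] flags=0010 LE?F → skip
[2] flags=0010 LT?F → skip
[3] flags=0010 CC?F → skip
[4] flags=1000 → (cmp)
[5] flags=1000 VC?T → r3=0x37
[6] flags=1000 VC?T → r3=0x9d
[7] flags=1000 PL?F → skip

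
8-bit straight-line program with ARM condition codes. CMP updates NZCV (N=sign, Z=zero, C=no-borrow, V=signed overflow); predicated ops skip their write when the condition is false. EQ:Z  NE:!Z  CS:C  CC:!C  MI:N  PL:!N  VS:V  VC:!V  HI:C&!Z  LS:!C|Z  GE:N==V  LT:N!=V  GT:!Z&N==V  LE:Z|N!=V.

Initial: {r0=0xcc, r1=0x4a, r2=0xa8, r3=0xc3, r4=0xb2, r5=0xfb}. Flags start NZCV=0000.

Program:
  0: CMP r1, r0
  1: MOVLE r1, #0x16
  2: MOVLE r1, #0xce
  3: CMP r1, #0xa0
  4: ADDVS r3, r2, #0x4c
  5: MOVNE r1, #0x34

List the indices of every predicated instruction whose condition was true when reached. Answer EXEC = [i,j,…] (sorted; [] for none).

EXEC = [4,5]

0: ✓ CMP  NZCV=0000
1: · MOVLE
2: · MOVLE
3: ✓ CMP  NZCV=1001
4: ✓ ADDVS  r3←0xf4
5: ✓ MOVNE  r1←0x34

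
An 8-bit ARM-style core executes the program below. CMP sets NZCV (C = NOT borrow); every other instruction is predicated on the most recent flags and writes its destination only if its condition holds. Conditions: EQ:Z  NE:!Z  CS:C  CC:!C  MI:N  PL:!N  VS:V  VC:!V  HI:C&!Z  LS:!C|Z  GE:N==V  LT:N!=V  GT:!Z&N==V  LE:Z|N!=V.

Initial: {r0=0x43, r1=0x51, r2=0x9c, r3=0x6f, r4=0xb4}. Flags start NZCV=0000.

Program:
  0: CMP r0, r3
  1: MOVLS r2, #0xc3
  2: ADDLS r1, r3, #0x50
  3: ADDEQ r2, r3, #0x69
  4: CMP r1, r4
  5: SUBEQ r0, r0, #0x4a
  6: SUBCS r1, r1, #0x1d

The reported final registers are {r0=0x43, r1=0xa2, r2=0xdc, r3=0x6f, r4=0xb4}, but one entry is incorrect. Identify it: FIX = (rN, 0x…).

0: ✓ CMP  NZCV=1000
1: ✓ MOVLS  r2←0xc3
2: ✓ ADDLS  r1←0xbf
3: · ADDEQ
4: ✓ CMP  NZCV=0010
5: · SUBEQ
6: ✓ SUBCS  r1←0xa2

FIX = (r2, 0xc3)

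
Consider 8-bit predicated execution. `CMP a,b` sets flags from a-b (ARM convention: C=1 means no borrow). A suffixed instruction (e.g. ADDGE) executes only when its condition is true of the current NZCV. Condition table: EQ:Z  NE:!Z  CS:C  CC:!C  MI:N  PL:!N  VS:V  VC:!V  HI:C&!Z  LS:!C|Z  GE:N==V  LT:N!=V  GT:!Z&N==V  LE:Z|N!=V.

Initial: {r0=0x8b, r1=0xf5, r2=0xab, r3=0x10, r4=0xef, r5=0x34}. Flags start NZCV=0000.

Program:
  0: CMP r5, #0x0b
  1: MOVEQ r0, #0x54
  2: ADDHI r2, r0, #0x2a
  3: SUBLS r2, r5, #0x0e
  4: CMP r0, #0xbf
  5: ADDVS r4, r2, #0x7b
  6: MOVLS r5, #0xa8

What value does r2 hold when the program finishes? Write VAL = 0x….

VAL = 0xb5

[0] flags=0010 → (cmp)
[1] flags=0010 EQ?F → skip
[2] flags=0010 HI?T → r2=0xb5
[3] flags=0010 LS?F → skip
[4] flags=1000 → (cmp)
[5] flags=1000 VS?F → skip
[6] flags=1000 LS?T → r5=0xa8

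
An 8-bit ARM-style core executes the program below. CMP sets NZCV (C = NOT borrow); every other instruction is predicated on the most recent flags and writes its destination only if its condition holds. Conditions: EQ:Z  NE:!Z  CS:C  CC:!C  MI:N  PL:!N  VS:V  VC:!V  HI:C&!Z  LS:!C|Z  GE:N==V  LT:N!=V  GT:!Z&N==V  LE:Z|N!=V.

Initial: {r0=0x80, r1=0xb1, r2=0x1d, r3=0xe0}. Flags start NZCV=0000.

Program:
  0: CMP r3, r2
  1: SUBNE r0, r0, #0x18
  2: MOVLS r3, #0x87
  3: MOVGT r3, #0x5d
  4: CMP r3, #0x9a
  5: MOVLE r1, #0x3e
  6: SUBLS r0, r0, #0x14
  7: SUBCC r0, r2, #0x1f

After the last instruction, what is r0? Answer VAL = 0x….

0: ✓ CMP  NZCV=1010
1: ✓ SUBNE  r0←0x68
2: · MOVLS
3: · MOVGT
4: ✓ CMP  NZCV=0010
5: · MOVLE
6: · SUBLS
7: · SUBCC

VAL = 0x68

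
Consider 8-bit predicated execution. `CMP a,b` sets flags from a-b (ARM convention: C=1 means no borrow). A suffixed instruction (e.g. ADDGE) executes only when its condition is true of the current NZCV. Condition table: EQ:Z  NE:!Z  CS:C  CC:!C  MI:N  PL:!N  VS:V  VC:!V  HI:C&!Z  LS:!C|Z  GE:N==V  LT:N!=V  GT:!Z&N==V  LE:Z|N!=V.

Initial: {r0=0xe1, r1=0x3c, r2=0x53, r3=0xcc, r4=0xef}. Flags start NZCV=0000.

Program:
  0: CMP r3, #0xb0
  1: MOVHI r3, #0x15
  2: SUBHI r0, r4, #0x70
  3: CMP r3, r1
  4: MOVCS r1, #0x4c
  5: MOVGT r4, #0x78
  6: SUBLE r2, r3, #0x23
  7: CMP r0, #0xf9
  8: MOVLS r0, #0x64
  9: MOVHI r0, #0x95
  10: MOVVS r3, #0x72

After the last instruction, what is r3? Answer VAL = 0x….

0: ✓ CMP  NZCV=0010
1: ✓ MOVHI  r3←0x15
2: ✓ SUBHI  r0←0x7f
3: ✓ CMP  NZCV=1000
4: · MOVCS
5: · MOVGT
6: ✓ SUBLE  r2←0xf2
7: ✓ CMP  NZCV=1001
8: ✓ MOVLS  r0←0x64
9: · MOVHI
10: ✓ MOVVS  r3←0x72

VAL = 0x72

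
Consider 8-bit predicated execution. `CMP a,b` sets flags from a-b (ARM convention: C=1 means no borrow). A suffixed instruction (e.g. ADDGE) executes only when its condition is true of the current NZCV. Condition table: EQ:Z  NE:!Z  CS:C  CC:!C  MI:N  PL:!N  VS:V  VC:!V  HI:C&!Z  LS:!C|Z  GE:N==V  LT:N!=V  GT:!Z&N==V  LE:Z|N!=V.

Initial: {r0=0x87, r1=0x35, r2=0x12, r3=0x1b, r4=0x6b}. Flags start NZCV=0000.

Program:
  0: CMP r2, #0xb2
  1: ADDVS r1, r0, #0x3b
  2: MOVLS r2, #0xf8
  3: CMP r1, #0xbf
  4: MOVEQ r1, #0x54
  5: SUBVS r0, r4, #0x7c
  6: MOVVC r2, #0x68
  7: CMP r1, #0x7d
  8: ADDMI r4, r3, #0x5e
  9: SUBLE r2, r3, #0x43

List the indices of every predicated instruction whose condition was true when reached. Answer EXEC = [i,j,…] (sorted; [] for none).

[0] flags=0000 → (cmp)
[1] flags=0000 VS?F → skip
[2] flags=0000 LS?T → r2=0xf8
[3] flags=0000 → (cmp)
[4] flags=0000 EQ?F → skip
[5] flags=0000 VS?F → skip
[6] flags=0000 VC?T → r2=0x68
[7] flags=1000 → (cmp)
[8] flags=1000 MI?T → r4=0x79
[9] flags=1000 LE?T → r2=0xd8

EXEC = [2,6,8,9]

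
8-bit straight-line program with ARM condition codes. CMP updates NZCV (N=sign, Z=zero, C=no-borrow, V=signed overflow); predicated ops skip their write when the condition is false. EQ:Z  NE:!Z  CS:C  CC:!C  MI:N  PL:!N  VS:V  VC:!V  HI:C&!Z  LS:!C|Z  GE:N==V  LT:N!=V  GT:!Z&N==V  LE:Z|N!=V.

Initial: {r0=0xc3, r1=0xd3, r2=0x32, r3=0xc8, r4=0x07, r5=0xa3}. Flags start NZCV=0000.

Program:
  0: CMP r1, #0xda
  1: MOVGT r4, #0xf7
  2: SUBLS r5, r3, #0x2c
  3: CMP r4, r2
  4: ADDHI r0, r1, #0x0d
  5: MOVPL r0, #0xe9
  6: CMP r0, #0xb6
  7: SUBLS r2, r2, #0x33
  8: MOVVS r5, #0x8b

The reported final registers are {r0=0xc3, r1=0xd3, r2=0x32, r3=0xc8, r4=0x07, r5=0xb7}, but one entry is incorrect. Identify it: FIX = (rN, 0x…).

FIX = (r5, 0x9c)

0: ✓ CMP  NZCV=1000
1: · MOVGT
2: ✓ SUBLS  r5←0x9c
3: ✓ CMP  NZCV=1000
4: · ADDHI
5: · MOVPL
6: ✓ CMP  NZCV=0010
7: · SUBLS
8: · MOVVS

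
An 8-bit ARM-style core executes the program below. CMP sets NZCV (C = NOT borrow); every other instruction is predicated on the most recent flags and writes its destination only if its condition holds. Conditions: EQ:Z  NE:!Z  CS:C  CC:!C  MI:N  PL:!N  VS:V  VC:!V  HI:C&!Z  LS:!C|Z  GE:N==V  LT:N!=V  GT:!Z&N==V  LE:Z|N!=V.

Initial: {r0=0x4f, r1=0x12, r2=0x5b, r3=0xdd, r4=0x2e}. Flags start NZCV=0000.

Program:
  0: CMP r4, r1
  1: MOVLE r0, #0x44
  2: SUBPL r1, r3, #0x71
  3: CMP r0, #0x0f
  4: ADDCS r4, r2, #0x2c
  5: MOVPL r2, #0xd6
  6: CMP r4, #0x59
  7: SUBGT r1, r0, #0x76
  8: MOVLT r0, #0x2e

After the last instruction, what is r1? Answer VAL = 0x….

VAL = 0x6c

[0] flags=0010 → (cmp)
[1] flags=0010 LE?F → skip
[2] flags=0010 PL?T → r1=0x6c
[3] flags=0010 → (cmp)
[4] flags=0010 CS?T → r4=0x87
[5] flags=0010 PL?T → r2=0xd6
[6] flags=0011 → (cmp)
[7] flags=0011 GT?F → skip
[8] flags=0011 LT?T → r0=0x2e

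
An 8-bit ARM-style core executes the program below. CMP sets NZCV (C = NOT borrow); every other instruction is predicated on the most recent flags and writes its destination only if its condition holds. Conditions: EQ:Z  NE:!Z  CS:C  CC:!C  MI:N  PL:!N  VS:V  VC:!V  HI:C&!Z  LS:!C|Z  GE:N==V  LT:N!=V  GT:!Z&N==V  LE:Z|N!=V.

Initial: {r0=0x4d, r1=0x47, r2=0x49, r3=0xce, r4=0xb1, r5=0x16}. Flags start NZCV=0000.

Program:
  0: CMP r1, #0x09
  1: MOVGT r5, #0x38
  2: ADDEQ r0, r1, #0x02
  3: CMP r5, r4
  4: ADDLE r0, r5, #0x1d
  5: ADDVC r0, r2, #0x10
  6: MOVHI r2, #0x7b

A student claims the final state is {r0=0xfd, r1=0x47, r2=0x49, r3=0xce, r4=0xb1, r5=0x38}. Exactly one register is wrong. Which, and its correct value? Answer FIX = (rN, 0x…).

FIX = (r0, 0x4d)

0: ✓ CMP  NZCV=0010
1: ✓ MOVGT  r5←0x38
2: · ADDEQ
3: ✓ CMP  NZCV=1001
4: · ADDLE
5: · ADDVC
6: · MOVHI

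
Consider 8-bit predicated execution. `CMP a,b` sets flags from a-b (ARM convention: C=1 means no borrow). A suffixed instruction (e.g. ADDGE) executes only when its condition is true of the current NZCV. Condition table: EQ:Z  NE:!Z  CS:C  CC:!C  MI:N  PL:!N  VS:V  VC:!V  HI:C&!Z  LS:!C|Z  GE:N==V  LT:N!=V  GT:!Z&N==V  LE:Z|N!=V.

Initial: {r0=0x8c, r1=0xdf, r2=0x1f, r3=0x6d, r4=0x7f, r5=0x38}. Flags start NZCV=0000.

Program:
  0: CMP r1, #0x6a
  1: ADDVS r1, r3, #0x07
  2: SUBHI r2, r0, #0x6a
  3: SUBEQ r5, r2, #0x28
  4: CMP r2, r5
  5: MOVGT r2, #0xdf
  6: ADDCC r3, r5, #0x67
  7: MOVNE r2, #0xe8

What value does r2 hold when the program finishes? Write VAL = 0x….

VAL = 0xe8

0: ✓ CMP  NZCV=0011
1: ✓ ADDVS  r1←0x74
2: ✓ SUBHI  r2←0x22
3: · SUBEQ
4: ✓ CMP  NZCV=1000
5: · MOVGT
6: ✓ ADDCC  r3←0x9f
7: ✓ MOVNE  r2←0xe8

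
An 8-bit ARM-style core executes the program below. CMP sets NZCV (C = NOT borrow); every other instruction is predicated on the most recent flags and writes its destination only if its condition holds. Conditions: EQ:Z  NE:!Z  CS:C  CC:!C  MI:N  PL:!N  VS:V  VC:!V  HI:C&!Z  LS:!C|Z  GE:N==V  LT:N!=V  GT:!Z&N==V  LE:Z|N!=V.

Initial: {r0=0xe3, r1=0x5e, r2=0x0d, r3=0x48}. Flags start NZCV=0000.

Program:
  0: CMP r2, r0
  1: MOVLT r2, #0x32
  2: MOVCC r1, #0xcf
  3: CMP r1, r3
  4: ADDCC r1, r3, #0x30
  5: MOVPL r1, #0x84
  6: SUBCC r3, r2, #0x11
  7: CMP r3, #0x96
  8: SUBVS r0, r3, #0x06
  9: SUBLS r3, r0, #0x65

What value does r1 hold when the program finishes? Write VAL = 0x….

VAL = 0xcf

[0] flags=0000 → (cmp)
[1] flags=0000 LT?F → skip
[2] flags=0000 CC?T → r1=0xcf
[3] flags=1010 → (cmp)
[4] flags=1010 CC?F → skip
[5] flags=1010 PL?F → skip
[6] flags=1010 CC?F → skip
[7] flags=1001 → (cmp)
[8] flags=1001 VS?T → r0=0x42
[9] flags=1001 LS?T → r3=0xdd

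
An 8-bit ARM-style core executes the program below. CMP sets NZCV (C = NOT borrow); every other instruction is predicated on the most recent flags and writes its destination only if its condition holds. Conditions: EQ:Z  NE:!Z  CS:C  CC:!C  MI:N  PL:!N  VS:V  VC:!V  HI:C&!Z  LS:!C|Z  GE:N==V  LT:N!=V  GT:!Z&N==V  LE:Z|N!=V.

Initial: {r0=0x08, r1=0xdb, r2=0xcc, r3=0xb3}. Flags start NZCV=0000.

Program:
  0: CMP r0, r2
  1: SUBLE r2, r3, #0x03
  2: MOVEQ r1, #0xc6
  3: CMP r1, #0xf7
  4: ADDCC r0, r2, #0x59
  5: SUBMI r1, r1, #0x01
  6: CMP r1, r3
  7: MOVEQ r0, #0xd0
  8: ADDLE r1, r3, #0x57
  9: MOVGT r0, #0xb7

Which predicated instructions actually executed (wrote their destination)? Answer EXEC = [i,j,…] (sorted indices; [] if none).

EXEC = [4,5,9]

0: ✓ CMP  NZCV=0000
1: · SUBLE
2: · MOVEQ
3: ✓ CMP  NZCV=1000
4: ✓ ADDCC  r0←0x25
5: ✓ SUBMI  r1←0xda
6: ✓ CMP  NZCV=0010
7: · MOVEQ
8: · ADDLE
9: ✓ MOVGT  r0←0xb7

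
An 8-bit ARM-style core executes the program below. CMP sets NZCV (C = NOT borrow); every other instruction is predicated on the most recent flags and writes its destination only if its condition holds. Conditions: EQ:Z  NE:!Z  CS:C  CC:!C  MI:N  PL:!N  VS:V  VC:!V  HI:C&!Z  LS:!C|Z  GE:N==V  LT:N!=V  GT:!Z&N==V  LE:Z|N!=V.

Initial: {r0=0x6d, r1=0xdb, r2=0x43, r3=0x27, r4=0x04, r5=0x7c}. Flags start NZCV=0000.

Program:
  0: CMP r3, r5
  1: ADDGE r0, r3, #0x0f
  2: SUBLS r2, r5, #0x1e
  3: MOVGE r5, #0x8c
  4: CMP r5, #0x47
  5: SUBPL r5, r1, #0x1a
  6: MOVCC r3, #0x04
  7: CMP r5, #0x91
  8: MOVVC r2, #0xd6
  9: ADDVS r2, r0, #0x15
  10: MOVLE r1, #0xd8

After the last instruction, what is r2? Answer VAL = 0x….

VAL = 0xd6

0: ✓ CMP  NZCV=1000
1: · ADDGE
2: ✓ SUBLS  r2←0x5e
3: · MOVGE
4: ✓ CMP  NZCV=0010
5: ✓ SUBPL  r5←0xc1
6: · MOVCC
7: ✓ CMP  NZCV=0010
8: ✓ MOVVC  r2←0xd6
9: · ADDVS
10: · MOVLE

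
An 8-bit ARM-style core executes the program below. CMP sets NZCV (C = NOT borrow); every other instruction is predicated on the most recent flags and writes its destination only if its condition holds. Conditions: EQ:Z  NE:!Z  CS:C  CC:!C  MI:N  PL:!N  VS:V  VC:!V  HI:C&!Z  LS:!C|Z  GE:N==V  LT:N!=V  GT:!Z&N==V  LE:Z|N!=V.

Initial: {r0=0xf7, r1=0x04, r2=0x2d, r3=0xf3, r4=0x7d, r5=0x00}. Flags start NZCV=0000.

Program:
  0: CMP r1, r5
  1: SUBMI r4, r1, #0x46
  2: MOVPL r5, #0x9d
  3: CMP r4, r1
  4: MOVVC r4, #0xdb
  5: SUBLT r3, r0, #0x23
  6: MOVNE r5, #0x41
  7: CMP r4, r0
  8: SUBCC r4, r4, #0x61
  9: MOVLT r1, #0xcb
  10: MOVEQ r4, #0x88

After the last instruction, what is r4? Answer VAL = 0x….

VAL = 0x7a

0: ✓ CMP  NZCV=0010
1: · SUBMI
2: ✓ MOVPL  r5←0x9d
3: ✓ CMP  NZCV=0010
4: ✓ MOVVC  r4←0xdb
5: · SUBLT
6: ✓ MOVNE  r5←0x41
7: ✓ CMP  NZCV=1000
8: ✓ SUBCC  r4←0x7a
9: ✓ MOVLT  r1←0xcb
10: · MOVEQ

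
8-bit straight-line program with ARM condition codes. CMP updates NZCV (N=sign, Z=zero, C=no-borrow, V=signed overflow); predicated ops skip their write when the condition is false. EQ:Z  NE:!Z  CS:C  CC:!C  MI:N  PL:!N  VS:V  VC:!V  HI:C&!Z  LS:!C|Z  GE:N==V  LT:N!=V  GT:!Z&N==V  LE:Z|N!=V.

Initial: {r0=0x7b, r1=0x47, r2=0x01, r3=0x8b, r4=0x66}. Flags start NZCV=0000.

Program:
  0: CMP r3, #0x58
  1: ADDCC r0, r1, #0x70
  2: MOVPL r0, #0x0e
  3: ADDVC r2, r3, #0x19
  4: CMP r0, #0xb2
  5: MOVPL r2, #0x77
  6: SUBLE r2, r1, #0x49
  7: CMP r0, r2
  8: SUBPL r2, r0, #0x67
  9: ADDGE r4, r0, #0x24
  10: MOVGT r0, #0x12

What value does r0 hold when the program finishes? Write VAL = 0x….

VAL = 0x0e

0: ✓ CMP  NZCV=0011
1: · ADDCC
2: ✓ MOVPL  r0←0x0e
3: · ADDVC
4: ✓ CMP  NZCV=0000
5: ✓ MOVPL  r2←0x77
6: · SUBLE
7: ✓ CMP  NZCV=1000
8: · SUBPL
9: · ADDGE
10: · MOVGT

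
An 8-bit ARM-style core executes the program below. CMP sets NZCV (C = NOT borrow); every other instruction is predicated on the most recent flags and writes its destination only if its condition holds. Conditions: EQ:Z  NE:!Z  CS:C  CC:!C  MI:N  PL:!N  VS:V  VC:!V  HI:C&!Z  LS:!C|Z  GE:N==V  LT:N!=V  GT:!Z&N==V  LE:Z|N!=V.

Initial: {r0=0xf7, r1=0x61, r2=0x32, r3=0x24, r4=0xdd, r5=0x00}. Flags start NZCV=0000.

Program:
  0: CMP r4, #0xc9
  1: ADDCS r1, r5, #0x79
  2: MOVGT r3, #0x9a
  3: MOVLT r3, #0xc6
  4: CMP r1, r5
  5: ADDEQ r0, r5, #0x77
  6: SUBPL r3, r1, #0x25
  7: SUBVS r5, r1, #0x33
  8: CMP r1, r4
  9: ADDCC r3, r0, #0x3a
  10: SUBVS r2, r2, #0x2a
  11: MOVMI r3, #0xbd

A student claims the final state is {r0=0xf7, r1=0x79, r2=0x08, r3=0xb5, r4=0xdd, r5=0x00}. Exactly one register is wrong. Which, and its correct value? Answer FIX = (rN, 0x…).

[0] flags=0010 → (cmp)
[1] flags=0010 CS?T → r1=0x79
[2] flags=0010 GT?T → r3=0x9a
[3] flags=0010 LT?F → skip
[4] flags=0010 → (cmp)
[5] flags=0010 EQ?F → skip
[6] flags=0010 PL?T → r3=0x54
[7] flags=0010 VS?F → skip
[8] flags=1001 → (cmp)
[9] flags=1001 CC?T → r3=0x31
[10] flags=1001 VS?T → r2=0x08
[11] flags=1001 MI?T → r3=0xbd

FIX = (r3, 0xbd)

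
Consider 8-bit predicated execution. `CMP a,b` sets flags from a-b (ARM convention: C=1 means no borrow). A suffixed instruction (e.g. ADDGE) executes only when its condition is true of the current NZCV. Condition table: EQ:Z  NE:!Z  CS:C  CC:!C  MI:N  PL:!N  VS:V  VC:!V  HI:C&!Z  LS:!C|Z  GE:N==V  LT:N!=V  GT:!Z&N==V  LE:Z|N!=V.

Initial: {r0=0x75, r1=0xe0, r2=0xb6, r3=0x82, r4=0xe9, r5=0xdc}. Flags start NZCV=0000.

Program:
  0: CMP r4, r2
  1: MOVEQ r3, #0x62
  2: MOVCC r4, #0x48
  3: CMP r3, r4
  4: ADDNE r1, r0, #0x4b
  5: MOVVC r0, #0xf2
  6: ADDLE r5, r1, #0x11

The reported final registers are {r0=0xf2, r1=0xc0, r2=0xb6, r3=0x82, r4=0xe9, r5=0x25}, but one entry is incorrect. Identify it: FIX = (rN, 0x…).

FIX = (r5, 0xd1)

[0] flags=0010 → (cmp)
[1] flags=0010 EQ?F → skip
[2] flags=0010 CC?F → skip
[3] flags=1000 → (cmp)
[4] flags=1000 NE?T → r1=0xc0
[5] flags=1000 VC?T → r0=0xf2
[6] flags=1000 LE?T → r5=0xd1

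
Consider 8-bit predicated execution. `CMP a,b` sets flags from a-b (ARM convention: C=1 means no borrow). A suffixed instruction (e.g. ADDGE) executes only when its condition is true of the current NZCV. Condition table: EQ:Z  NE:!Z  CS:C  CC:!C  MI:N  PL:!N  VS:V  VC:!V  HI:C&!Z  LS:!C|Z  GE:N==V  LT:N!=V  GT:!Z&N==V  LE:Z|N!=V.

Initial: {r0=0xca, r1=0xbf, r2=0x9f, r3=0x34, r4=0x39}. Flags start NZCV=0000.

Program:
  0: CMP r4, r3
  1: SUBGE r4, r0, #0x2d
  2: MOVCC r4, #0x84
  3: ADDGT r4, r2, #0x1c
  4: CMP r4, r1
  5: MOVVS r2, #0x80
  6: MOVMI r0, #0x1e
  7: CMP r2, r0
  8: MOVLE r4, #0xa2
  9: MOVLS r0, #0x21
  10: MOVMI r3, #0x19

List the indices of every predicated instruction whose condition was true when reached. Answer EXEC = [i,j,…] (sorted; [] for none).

0: ✓ CMP  NZCV=0010
1: ✓ SUBGE  r4←0x9d
2: · MOVCC
3: ✓ ADDGT  r4←0xbb
4: ✓ CMP  NZCV=1000
5: · MOVVS
6: ✓ MOVMI  r0←0x1e
7: ✓ CMP  NZCV=1010
8: ✓ MOVLE  r4←0xa2
9: · MOVLS
10: ✓ MOVMI  r3←0x19

EXEC = [1,3,6,8,10]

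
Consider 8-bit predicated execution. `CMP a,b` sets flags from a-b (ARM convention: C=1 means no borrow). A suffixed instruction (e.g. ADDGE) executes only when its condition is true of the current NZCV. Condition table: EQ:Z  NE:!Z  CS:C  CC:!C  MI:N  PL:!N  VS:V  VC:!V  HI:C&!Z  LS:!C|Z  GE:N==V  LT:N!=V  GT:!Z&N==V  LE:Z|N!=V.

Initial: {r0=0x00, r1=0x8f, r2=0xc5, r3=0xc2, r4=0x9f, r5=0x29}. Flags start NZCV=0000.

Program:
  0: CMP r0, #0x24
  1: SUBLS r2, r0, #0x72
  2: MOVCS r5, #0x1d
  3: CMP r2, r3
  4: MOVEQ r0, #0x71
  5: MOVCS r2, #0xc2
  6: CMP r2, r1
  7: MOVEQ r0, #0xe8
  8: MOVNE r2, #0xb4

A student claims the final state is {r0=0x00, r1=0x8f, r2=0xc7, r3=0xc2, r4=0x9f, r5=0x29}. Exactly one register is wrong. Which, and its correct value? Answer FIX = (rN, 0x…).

[0] flags=1000 → (cmp)
[1] flags=1000 LS?T → r2=0x8e
[2] flags=1000 CS?F → skip
[3] flags=1000 → (cmp)
[4] flags=1000 EQ?F → skip
[5] flags=1000 CS?F → skip
[6] flags=1000 → (cmp)
[7] flags=1000 EQ?F → skip
[8] flags=1000 NE?T → r2=0xb4

FIX = (r2, 0xb4)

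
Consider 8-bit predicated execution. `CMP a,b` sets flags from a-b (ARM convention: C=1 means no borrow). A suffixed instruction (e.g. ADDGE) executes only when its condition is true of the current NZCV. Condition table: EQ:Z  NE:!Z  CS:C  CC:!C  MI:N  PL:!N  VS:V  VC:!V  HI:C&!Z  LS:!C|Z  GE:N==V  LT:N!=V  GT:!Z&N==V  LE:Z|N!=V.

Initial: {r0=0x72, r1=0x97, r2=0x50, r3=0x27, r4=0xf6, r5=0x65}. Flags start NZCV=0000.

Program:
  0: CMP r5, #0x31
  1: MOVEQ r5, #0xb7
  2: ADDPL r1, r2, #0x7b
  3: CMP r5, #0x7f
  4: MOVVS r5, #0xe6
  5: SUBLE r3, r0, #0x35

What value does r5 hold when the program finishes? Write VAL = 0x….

VAL = 0x65

0: ✓ CMP  NZCV=0010
1: · MOVEQ
2: ✓ ADDPL  r1←0xcb
3: ✓ CMP  NZCV=1000
4: · MOVVS
5: ✓ SUBLE  r3←0x3d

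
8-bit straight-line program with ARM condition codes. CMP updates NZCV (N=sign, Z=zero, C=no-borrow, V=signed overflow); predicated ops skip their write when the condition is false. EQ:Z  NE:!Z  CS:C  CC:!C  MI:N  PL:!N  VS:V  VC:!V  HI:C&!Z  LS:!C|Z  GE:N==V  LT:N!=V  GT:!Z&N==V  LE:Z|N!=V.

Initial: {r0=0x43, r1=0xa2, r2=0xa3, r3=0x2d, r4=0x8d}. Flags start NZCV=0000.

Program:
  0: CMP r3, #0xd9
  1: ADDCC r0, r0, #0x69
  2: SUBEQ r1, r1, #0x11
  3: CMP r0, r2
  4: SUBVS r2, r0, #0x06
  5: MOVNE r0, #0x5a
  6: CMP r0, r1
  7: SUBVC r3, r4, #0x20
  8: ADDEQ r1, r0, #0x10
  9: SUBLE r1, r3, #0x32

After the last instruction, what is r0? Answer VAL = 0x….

VAL = 0x5a

0: ✓ CMP  NZCV=0000
1: ✓ ADDCC  r0←0xac
2: · SUBEQ
3: ✓ CMP  NZCV=0010
4: · SUBVS
5: ✓ MOVNE  r0←0x5a
6: ✓ CMP  NZCV=1001
7: · SUBVC
8: · ADDEQ
9: · SUBLE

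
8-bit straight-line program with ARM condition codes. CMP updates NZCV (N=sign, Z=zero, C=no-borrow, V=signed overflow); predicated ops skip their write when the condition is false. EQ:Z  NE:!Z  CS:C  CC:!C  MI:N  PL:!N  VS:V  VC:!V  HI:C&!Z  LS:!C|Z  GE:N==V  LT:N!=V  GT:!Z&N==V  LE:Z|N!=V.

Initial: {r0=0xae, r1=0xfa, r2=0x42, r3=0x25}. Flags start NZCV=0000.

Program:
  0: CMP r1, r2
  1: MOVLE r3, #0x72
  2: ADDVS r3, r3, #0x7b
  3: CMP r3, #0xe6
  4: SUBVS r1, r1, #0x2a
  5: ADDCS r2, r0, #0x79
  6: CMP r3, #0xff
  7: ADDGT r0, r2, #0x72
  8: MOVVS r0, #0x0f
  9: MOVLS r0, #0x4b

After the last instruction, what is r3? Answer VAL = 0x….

VAL = 0x72

0: ✓ CMP  NZCV=1010
1: ✓ MOVLE  r3←0x72
2: · ADDVS
3: ✓ CMP  NZCV=1001
4: ✓ SUBVS  r1←0xd0
5: · ADDCS
6: ✓ CMP  NZCV=0000
7: ✓ ADDGT  r0←0xb4
8: · MOVVS
9: ✓ MOVLS  r0←0x4b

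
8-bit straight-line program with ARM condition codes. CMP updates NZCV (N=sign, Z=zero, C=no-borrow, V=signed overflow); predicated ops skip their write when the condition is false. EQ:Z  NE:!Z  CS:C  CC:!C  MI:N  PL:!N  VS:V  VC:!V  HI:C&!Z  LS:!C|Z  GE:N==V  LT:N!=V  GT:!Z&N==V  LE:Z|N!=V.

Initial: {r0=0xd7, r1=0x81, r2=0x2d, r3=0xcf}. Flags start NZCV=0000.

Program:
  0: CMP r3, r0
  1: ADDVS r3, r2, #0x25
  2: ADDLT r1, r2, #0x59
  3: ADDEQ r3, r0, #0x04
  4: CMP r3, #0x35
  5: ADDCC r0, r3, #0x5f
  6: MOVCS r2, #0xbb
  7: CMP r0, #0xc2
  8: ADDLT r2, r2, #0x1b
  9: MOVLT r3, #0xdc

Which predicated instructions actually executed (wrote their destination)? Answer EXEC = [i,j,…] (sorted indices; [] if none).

EXEC = [2,6]

[0] flags=1000 → (cmp)
[1] flags=1000 VS?F → skip
[2] flags=1000 LT?T → r1=0x86
[3] flags=1000 EQ?F → skip
[4] flags=1010 → (cmp)
[5] flags=1010 CC?F → skip
[6] flags=1010 CS?T → r2=0xbb
[7] flags=0010 → (cmp)
[8] flags=0010 LT?F → skip
[9] flags=0010 LT?F → skip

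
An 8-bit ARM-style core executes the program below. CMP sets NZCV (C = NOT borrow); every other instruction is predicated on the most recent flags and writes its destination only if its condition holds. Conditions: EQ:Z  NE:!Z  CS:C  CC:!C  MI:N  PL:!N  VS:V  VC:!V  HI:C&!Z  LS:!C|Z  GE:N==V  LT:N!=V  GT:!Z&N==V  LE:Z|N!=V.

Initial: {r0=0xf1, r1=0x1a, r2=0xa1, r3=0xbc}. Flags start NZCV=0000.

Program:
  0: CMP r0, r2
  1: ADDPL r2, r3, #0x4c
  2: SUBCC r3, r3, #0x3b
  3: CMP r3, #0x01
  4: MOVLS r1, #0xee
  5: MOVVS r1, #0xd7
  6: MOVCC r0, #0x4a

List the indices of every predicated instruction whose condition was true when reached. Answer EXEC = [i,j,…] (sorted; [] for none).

[0] flags=0010 → (cmp)
[1] flags=0010 PL?T → r2=0x08
[2] flags=0010 CC?F → skip
[3] flags=1010 → (cmp)
[4] flags=1010 LS?F → skip
[5] flags=1010 VS?F → skip
[6] flags=1010 CC?F → skip

EXEC = [1]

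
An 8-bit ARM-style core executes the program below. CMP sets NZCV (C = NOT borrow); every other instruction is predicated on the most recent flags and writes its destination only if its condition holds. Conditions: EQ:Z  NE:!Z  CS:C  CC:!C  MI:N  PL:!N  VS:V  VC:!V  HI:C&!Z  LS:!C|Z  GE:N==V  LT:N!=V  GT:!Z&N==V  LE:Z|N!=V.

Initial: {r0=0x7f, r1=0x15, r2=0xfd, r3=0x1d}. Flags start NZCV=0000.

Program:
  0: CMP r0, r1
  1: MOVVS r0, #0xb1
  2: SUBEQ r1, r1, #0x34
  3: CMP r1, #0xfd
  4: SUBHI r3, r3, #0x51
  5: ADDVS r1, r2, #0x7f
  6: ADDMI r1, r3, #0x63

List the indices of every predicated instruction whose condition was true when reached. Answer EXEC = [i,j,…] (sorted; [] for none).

0: ✓ CMP  NZCV=0010
1: · MOVVS
2: · SUBEQ
3: ✓ CMP  NZCV=0000
4: · SUBHI
5: · ADDVS
6: · ADDMI

EXEC = []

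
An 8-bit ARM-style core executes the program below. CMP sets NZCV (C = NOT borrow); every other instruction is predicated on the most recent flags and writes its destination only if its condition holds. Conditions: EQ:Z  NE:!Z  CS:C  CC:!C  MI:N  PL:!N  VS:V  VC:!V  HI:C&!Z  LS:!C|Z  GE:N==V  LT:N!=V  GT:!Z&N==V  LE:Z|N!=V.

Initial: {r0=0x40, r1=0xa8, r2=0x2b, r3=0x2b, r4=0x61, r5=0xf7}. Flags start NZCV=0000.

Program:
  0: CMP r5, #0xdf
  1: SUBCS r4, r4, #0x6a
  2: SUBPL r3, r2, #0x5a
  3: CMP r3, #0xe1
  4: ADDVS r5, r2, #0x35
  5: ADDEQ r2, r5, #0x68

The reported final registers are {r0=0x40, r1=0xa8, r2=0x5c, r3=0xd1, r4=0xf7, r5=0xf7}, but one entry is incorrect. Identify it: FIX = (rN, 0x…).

[0] flags=0010 → (cmp)
[1] flags=0010 CS?T → r4=0xf7
[2] flags=0010 PL?T → r3=0xd1
[3] flags=1000 → (cmp)
[4] flags=1000 VS?F → skip
[5] flags=1000 EQ?F → skip

FIX = (r2, 0x2b)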